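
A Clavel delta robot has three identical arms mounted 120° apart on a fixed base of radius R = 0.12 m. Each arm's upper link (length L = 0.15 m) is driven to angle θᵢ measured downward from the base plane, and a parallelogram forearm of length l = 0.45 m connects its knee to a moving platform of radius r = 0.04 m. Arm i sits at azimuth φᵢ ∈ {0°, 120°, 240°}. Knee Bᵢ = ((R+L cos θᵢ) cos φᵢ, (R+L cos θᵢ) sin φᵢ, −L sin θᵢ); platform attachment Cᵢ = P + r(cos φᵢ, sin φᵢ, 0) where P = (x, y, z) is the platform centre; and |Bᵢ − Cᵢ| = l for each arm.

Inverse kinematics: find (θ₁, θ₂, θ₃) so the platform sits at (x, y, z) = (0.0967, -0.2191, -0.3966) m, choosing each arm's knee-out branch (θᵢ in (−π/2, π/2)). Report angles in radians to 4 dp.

θ₁ = 0.1744, θ₂ = 1.2216, θ₃ = 0.0000

arm 1 (φ=0.0°): x'=0.0967, y'=-0.2191
  e−x'=-0.0167;  (l²−L²−(e−x')²−y'²−z²)/2L = -0.0853
  θ1 = atan2(B,A) + arccos(C/0.3970) = 0.1744
rotate P by −φ2: (-0.2381, 0.0258, -0.3966)
  A=0.3181, B=-0.3966, C=(l²−L²−A²−y'²−z²)/(2L)=-0.2638
  γ=atan2(-0.3966,0.3181)=-0.8948;  ψ=arccos(-0.5189)=2.1164;  θ2=γ+ψ≈1.2216
rotate P by −φ3: (0.1414, 0.1933, -0.3966)
  A cos θ + B sin θ = C:  -0.0614·cos θ + -0.3966·sin θ = -0.0614
  √(A²+B²)=0.4013;  θ3 = -1.7244+1.7244 ≈ 0.0000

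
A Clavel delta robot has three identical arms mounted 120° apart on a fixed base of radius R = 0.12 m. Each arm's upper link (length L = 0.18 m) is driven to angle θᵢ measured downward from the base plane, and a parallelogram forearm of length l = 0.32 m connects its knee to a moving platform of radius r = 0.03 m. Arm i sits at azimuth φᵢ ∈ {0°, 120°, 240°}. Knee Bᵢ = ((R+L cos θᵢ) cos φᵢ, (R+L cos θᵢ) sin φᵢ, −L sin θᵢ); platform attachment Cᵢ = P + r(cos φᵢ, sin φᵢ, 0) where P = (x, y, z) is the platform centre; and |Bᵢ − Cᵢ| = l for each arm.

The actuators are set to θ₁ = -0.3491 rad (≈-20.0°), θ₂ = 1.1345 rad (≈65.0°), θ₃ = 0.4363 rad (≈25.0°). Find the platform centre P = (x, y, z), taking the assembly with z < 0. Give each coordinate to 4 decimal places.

φ1=0.0°: virtual centre (0.2591, 0.0000, 0.0616), radius l
φ2=120.0°: virtual centre (-0.0830, 0.1438, -0.1631), radius l
arm 3 at φ=240.0°: (R−r)+L cos θ3 = 0.2531;  centre 3 = (-0.1266, -0.2192, -0.0761)
|centre ₂|²−|centre ₁|² = -0.0168;  |centre ₃|²−|centre ₁|² = -0.0011
plane₁₂: -0.6844x+0.2876y+-0.4494z = -0.0168
det = 0.5219;  x = 0.0147+-0.5292z,  y = -0.0233+0.3033z
into |P−centre ₁|² = l²: 1.3721z² + 0.1215z + -0.0383 = 0;  Δ = 0.2249;  z = -0.2171 or 0.1286 → z<0 root = -0.2171
x = 0.1296, y = -0.0892

(0.1296, -0.0892, -0.2171)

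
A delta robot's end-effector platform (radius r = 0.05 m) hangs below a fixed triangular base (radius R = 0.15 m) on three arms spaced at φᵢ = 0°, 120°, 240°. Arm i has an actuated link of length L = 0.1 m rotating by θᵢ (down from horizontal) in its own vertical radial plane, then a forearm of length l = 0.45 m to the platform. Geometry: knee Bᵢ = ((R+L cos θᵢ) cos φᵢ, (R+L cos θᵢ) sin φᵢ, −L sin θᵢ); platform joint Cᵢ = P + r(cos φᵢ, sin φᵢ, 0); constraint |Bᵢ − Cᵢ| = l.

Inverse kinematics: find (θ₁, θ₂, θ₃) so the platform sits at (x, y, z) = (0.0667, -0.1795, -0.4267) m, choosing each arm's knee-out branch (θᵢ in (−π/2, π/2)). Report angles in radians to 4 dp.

arm 1 (φ=0.0°): x'=0.0667, y'=-0.1795
  A=0.0333, B=-0.4267, C=(l²−L²−A²−y'²−z²)/(2L)=-0.1145
  γ=atan2(-0.4267,0.0333)=-1.4929;  ψ=arccos(-0.2675)=1.8416;  θ1=γ+ψ≈0.3487
rotate P by −φ2: (-0.1888, 0.0320, -0.4267)
  e−x'=0.2888;  (l²−L²−(e−x')²−y'²−z²)/2L = -0.3700
  √(A²+B²)=0.5152;  θ2 = -0.9758+2.3719 ≈ 1.3961
φ3=240.0° → target in arm frame (0.1221, 0.1475)
  e−x'=-0.0221;  (l²−L²−(e−x')²−y'²−z²)/2L = -0.0591
  θ3 = atan2(B,A) + arccos(C/0.4273) = 0.0870

θ₁ = 0.3487, θ₂ = 1.3961, θ₃ = 0.0870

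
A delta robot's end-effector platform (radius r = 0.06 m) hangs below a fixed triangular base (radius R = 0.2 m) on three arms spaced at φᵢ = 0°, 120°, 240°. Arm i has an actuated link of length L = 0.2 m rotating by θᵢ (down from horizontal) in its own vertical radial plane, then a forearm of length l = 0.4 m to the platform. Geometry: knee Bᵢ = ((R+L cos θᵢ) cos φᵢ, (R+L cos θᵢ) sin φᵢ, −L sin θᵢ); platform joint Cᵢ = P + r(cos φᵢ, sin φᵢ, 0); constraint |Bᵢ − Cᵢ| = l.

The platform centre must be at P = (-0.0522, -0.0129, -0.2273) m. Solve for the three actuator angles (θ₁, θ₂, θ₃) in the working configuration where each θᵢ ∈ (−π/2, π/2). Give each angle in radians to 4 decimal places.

arm 1 (φ=0.0°): x'=-0.0522, y'=-0.0129
  A cos θ + B sin θ = C:  0.1922·cos θ + -0.2273·sin θ = 0.0781
  √(A²+B²)=0.2977;  θ1 = -0.8689+1.3054 ≈ 0.4366
φ2=120.0° → target in arm frame (0.0149, 0.0517)
  A cos θ + B sin θ = C:  0.1251·cos θ + -0.2273·sin θ = 0.1251
  γ=atan2(-0.2273,0.1251)=-1.0678;  ψ=arccos(0.4820)=1.0678;  θ2=γ+ψ≈0.0001
rotate P by −φ3: (0.0373, -0.0388, -0.2273)
  A=0.1027, B=-0.2273, C=(l²−L²−A²−y'²−z²)/(2L)=0.1407
  √(A²+B²)=0.2494;  θ3 = -1.1463+0.9715 ≈ -0.1748

θ₁ = 0.4366, θ₂ = 0.0001, θ₃ = -0.1748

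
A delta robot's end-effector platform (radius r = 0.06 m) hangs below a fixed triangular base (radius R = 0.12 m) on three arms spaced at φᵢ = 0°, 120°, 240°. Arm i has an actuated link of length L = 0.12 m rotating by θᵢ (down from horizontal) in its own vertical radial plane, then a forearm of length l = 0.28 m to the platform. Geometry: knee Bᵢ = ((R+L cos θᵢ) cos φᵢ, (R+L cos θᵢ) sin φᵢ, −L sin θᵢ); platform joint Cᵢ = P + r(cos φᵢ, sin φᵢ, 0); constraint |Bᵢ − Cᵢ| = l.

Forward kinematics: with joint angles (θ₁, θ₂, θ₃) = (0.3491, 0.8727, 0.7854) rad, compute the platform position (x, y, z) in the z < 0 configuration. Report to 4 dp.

O1 = (0.1728·cos0.0°, 0.1728·sin0.0°, -0.0410) = (0.1728, 0.0000, -0.0410)
φ2=120.0°: virtual centre (-0.0686, 0.1188, -0.0919), radius l
φ3=240.0°: virtual centre (-0.0724, -0.1254, -0.0849), radius l
subtract pairs → two planes through P
linear system: -0.4827x+0.2375y = -0.0043−-0.1018z; -0.4904x+-0.2509y = -0.0033−-0.0876z
Cramer: x(z) = 0.0079-0.1951z;  y(z) = -0.0020+0.0321z
quadratic in z: (1.0391)z²+(0.1463)z+(-0.0495)=0, √Δ=0.4767 → z ∈ {-0.2998, 0.1590}; z = -0.2998 (taking z<0)
x = 0.0663, y = -0.0116

(0.0663, -0.0116, -0.2998)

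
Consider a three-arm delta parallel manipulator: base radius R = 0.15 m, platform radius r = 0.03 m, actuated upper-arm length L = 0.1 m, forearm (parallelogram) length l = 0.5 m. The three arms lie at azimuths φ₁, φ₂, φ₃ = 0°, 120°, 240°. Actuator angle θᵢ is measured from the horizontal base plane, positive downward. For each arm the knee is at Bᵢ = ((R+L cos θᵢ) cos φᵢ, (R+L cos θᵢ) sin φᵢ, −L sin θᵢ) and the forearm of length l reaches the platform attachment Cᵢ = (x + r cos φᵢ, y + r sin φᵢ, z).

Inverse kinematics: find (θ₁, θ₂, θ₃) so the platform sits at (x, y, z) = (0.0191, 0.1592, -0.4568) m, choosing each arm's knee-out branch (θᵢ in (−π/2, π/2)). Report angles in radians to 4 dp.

φ1=0.0° → target in arm frame (0.0191, 0.1592)
  A cos θ + B sin θ = C:  0.1009·cos θ + -0.4568·sin θ = -0.0210
  γ=atan2(-0.4568,0.1009)=-1.3534;  ψ=arccos(-0.0448)=1.6156;  θ1=γ+ψ≈0.2622
φ2=120.0° → target in arm frame (0.1283, -0.0961)
  e−x'=-0.0083;  (l²−L²−(e−x')²−y'²−z²)/2L = 0.1101
  θ2 = atan2(B,A) + arccos(C/0.4569) = -0.2616
φ3=240.0° → target in arm frame (-0.1474, -0.0631)
  A cos θ + B sin θ = C:  0.2674·cos θ + -0.4568·sin θ = -0.2208
  γ=atan2(-0.4568,0.2674)=-1.0412;  ψ=arccos(-0.4171)=2.0011;  θ3=γ+ψ≈0.9599

θ₁ = 0.2622, θ₂ = -0.2616, θ₃ = 0.9599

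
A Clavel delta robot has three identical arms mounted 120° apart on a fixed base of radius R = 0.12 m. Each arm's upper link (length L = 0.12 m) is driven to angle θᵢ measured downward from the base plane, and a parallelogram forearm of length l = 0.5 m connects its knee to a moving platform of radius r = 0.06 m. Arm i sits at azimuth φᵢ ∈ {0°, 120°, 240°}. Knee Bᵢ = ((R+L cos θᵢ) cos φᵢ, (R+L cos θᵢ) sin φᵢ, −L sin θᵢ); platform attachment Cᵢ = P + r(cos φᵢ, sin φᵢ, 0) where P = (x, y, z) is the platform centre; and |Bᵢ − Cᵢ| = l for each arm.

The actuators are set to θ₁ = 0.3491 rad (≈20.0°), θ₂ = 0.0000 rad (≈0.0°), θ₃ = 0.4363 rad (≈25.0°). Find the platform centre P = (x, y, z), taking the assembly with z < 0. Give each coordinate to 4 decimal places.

φ1=0.0°: virtual centre (0.1728, 0.0000, -0.0410), radius l
arm 2 at φ=120.0°: (R−r)+L cos θ2 = 0.1800;  centre 2 = (-0.0900, 0.1559, 0.0000)
φ3=240.0°: virtual centre (-0.0844, -0.1461, -0.0507), radius l
subtract pairs → two planes through P
[-0.5255 0.3118 0.0821]·P = 0.0009;  [-0.5143 -0.2923 -0.0193]·P = -0.0005
Cramer: x(z) = -0.0003+0.0572z;  y(z) = 0.0022-0.1668z
sphere 1 gives Az²+Bz+C=0 with A=1.0311, B=0.0615, C=-0.2183;  B²−4AC=0.9044;  roots -0.4910, 0.4313;  negative root z = -0.4910
x = -0.0284, y = 0.0841

(-0.0284, 0.0841, -0.4910)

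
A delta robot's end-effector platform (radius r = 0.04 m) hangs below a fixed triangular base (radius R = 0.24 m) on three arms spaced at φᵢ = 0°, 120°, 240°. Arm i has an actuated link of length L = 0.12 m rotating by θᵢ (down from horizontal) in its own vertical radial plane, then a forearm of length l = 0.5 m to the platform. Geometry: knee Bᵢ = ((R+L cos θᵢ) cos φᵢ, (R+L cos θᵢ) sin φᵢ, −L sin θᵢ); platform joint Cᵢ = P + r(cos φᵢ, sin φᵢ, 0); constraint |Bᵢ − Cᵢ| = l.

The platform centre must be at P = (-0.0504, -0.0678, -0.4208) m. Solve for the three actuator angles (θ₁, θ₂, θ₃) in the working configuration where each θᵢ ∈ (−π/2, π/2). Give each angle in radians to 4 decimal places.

θ₁ = 0.6115, θ₂ = 0.5241, θ₃ = -0.1744

rotate P by −φ1: (-0.0504, -0.0678, -0.4208)
  e−x'=0.2504;  (l²−L²−(e−x')²−y'²−z²)/2L = -0.0365
  γ=atan2(-0.4208,0.2504)=-1.0340;  ψ=arccos(-0.0746)=1.6455;  θ1=γ+ψ≈0.6115
φ2=120.0° → target in arm frame (-0.0335, 0.0775)
  e−x'=0.2335;  (l²−L²−(e−x')²−y'²−z²)/2L = -0.0084
  γ=atan2(-0.4208,0.2335)=-1.0642;  ψ=arccos(-0.0175)=1.5883;  θ2=γ+ψ≈0.5241
rotate P by −φ3: (0.0839, -0.0097, -0.4208)
  A cos θ + B sin θ = C:  0.1161·cos θ + -0.4208·sin θ = 0.1873
  γ=atan2(-0.4208,0.1161)=-1.3016;  ψ=arccos(0.4291)=1.1273;  θ3=γ+ψ≈-0.1744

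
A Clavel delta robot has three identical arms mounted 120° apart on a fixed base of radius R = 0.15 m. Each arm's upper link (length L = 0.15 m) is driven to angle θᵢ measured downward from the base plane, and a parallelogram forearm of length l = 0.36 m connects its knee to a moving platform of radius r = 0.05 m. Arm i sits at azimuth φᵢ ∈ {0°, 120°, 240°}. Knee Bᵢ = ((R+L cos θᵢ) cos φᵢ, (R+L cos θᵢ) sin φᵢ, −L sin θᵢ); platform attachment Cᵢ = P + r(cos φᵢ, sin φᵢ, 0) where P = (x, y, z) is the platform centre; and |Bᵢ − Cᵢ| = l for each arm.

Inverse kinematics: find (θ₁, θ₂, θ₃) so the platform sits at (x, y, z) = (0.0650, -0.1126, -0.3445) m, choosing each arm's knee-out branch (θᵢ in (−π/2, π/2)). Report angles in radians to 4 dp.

φ1=0.0° → target in arm frame (0.0650, -0.1126)
  A cos θ + B sin θ = C:  0.0350·cos θ + -0.3445·sin θ = -0.0849
  θ1 = atan2(B,A) + arccos(C/0.3463) = 0.3491
arm 2 (φ=120.0°): x'=-0.1300, y'=0.0000
  A=0.2300, B=-0.3445, C=(l²−L²−A²−y'²−z²)/(2L)=-0.2150
  √(A²+B²)=0.4142;  θ2 = -0.9821+2.1164 ≈ 1.1343
φ3=240.0° → target in arm frame (0.0650, 0.1126)
  A cos θ + B sin θ = C:  0.0350·cos θ + -0.3445·sin θ = -0.0849
  θ3 = atan2(B,A) + arccos(C/0.3463) = 0.3490

θ₁ = 0.3491, θ₂ = 1.1343, θ₃ = 0.3490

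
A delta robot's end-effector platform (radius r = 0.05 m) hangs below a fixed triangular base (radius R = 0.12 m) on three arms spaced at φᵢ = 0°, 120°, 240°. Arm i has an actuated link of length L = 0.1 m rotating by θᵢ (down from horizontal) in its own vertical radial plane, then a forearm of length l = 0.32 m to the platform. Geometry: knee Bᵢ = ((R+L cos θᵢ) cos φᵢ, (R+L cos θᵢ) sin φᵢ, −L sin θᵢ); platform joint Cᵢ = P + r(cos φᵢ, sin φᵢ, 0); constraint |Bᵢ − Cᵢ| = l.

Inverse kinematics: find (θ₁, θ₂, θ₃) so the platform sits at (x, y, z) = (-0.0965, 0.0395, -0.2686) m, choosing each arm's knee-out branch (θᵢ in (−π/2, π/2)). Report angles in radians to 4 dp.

φ1=0.0° → target in arm frame (-0.0965, 0.0395)
  e−x'=0.1665;  (l²−L²−(e−x')²−y'²−z²)/2L = -0.0451
  γ=atan2(-0.2686,0.1665)=-1.0159;  ψ=arccos(-0.1428)=1.7141;  θ1=γ+ψ≈0.6982
arm 2 (φ=120.0°): x'=0.0825, y'=0.0638
  A cos θ + B sin θ = C:  -0.0125·cos θ + -0.2686·sin θ = 0.0801
  √(A²+B²)=0.2689;  θ2 = -1.6171+1.2682 ≈ -0.3489
rotate P by −φ3: (0.0140, -0.1033, -0.2686)
  A=0.0560, B=-0.2686, C=(l²−L²−A²−y'²−z²)/(2L)=0.0322
  √(A²+B²)=0.2744;  θ3 = -1.3654+1.4530 ≈ 0.0876

θ₁ = 0.6982, θ₂ = -0.3489, θ₃ = 0.0876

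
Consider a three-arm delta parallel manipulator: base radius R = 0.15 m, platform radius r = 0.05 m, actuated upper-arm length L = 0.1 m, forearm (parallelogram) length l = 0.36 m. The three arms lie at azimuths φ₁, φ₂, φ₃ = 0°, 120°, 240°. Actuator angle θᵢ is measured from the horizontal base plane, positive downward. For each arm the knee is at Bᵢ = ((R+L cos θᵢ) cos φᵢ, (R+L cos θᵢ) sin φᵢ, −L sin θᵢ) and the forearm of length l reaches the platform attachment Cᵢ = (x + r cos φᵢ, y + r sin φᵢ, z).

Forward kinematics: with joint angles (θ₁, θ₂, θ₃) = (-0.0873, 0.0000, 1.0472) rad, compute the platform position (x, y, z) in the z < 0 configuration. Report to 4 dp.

centre 1 = (0.1996·cos0.0°, 0.1996·sin0.0°, 0.0087) = (0.1996, 0.0000, 0.0087)
centre 2 = (0.2000·cos120.0°, 0.2000·sin120.0°, 0.0000) = (-0.1000, 0.1732, 0.0000)
φ3=240.0°: virtual centre (-0.0750, -0.1299, -0.0866), radius l
|centre ₂|²−|centre ₁|² = 0.0001;  |centre ₃|²−|centre ₁|² = -0.0099
[-0.5992 0.3464 -0.0174]·P = 0.0001;  [-0.5492 -0.2598 -0.1906]·P = -0.0099
det = 0.3459;  x = 0.0099+-0.2040z,  y = 0.0173+-0.3025z
into |P−centre ₁|² = l²: 1.1331z² + 0.0495z + -0.0932 = 0;  Δ = 0.4250;  z = -0.3095 or 0.2658 → z<0 root = -0.3095
x = 0.0730, y = 0.1109

(0.0730, 0.1109, -0.3095)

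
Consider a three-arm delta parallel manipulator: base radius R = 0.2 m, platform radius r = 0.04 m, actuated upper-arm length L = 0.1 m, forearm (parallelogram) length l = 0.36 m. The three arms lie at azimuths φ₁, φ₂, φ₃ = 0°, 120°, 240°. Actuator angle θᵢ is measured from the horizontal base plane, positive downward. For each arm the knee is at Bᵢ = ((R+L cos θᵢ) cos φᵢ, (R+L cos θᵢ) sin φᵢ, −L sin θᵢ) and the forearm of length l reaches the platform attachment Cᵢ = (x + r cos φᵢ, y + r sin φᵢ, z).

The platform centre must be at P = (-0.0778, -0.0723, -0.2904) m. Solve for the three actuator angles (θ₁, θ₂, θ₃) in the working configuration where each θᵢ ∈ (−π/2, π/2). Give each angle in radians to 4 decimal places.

φ1=0.0° → target in arm frame (-0.0778, -0.0723)
  A=0.2378, B=-0.2904, C=(l²−L²−A²−y'²−z²)/(2L)=-0.1325
  θ1 = atan2(B,A) + arccos(C/0.3753) = 1.0470
rotate P by −φ2: (-0.0237, 0.1035, -0.2904)
  A cos θ + B sin θ = C:  0.1837·cos θ + -0.2904·sin θ = -0.0460
  θ2 = atan2(B,A) + arccos(C/0.3436) = 0.6983
rotate P by −φ3: (0.1015, -0.0312, -0.2904)
  e−x'=0.0585;  (l²−L²−(e−x')²−y'²−z²)/2L = 0.1544
  θ3 = atan2(B,A) + arccos(C/0.2962) = -0.3494

θ₁ = 1.0470, θ₂ = 0.6983, θ₃ = -0.3494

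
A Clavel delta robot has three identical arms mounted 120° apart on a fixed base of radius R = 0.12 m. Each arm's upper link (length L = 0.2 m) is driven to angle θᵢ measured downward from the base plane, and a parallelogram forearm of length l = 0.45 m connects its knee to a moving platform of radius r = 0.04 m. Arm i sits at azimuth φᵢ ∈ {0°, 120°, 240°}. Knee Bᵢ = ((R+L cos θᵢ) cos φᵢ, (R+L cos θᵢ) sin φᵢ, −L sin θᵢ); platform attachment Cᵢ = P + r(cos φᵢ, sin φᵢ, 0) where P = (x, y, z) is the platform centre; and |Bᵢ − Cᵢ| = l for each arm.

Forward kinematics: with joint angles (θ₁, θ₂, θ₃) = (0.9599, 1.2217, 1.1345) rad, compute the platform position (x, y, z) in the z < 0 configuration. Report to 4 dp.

O1 = (0.1947·cos0.0°, 0.1947·sin0.0°, -0.1638) = (0.1947, 0.0000, -0.1638)
φ2=120.0°: virtual centre (-0.0742, 0.1285, -0.1879), radius l
O3 = (0.1645·cos240.0°, 0.1645·sin240.0°, -0.1813) = (-0.0823, -0.1425, -0.1813)
subtract pairs → two planes through P
linear system: -0.5379x+0.2571y = -0.0074−-0.0482z; -0.5540x+-0.2850y = -0.0048−-0.0349z
det = 0.2957;  x = 0.0113+-0.0768z,  y = -0.0051+0.0269z
quadratic in z: (1.0066)z²+(0.3555)z+(-0.1420)=0, √Δ=0.8356 → z ∈ {-0.5916, 0.2384}; z = -0.5916 (taking z<0)
x = 0.0568, y = -0.0210

(0.0568, -0.0210, -0.5916)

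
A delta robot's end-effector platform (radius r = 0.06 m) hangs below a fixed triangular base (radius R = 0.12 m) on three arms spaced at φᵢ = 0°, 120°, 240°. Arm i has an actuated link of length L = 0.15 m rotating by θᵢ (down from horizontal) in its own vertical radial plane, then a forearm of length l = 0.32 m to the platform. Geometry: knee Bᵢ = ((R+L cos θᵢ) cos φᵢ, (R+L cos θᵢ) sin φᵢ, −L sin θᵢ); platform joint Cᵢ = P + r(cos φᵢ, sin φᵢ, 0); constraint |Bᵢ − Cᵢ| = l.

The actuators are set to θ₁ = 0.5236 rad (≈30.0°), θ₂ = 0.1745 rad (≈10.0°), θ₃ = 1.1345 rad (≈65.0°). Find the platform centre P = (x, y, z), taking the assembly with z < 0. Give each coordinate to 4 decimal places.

(0.0313, 0.1425, -0.3137)

O1 = (0.1899·cos0.0°, 0.1899·sin0.0°, -0.0750) = (0.1899, 0.0000, -0.0750)
arm 2 at φ=120.0°: (R−r)+L cos θ2 = 0.2077;  O2 = (-0.1039, 0.1799, -0.0260)
O3 = (0.1234·cos240.0°, 0.1234·sin240.0°, -0.1359) = (-0.0617, -0.1069, -0.1359)
subtract pairs → two planes through P
plane₁₂: -0.5875x+0.3598y+0.0979z = 0.0021
Cramer: x(z) = 0.0079-0.0748z;  y(z) = 0.0188-0.3943z
sphere 1 gives Az²+Bz+C=0 with A=1.1611, B=0.1624, C=-0.0633;  B²−4AC=0.3203;  roots -0.3137, 0.1738;  negative root z = -0.3137
x = 0.0313, y = 0.1425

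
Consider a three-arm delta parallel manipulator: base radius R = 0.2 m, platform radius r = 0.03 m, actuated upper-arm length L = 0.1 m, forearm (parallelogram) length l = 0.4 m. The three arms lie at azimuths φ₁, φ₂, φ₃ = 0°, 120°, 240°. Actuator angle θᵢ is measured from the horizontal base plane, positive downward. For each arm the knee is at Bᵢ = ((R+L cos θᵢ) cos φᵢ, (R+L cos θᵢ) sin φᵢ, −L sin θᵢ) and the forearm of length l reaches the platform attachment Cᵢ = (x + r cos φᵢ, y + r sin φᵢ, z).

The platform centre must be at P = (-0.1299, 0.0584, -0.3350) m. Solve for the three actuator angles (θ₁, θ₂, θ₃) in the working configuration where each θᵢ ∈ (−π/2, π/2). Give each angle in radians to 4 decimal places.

θ₁ = 1.3964, θ₂ = -0.2619, θ₃ = 0.5233

rotate P by −φ1: (-0.1299, 0.0584, -0.3350)
  A cos θ + B sin θ = C:  0.2999·cos θ + -0.3350·sin θ = -0.2779
  γ=atan2(-0.3350,0.2999)=-0.8406;  ψ=arccos(-0.6180)=2.2370;  θ1=γ+ψ≈1.3964
rotate P by −φ2: (0.1155, 0.0833, -0.3350)
  e−x'=0.0545;  (l²−L²−(e−x')²−y'²−z²)/2L = 0.1393
  √(A²+B²)=0.3394;  θ2 = -1.4096+1.1477 ≈ -0.2619
φ3=240.0° → target in arm frame (0.0144, -0.1417)
  e−x'=0.1556;  (l²−L²−(e−x')²−y'²−z²)/2L = -0.0326
  √(A²+B²)=0.3694;  θ3 = -1.1359+1.6592 ≈ 0.5233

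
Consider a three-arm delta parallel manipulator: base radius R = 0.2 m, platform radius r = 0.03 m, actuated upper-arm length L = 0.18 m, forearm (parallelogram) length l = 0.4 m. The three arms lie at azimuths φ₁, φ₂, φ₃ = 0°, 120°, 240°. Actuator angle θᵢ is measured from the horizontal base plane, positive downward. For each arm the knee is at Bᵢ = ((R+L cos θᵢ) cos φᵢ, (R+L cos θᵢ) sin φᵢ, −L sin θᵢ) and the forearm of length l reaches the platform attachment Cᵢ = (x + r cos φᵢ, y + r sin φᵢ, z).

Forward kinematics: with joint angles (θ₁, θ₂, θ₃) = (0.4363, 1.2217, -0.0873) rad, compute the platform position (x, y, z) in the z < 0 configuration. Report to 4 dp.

(0.0316, -0.1506, -0.2915)

arm 1 at φ=0.0°: e+L cos θ1 = 0.3331;  S1 = (0.3331, 0.0000, -0.0761)
φ2=120.0°: virtual centre (-0.1158, 0.2005, -0.1691), radius l
arm 3 at φ=240.0°: e+L cos θ3 = 0.3493;  S3 = (-0.1747, -0.3025, 0.0157)
subtract pairs → two planes through P
linear system: -0.8978x+0.4011y = -0.0345−-0.1862z; -1.0156x+-0.6050y = 0.0055−0.1835z
Cramer: x(z) = 0.0197-0.0410z;  y(z) = -0.0421+0.3722z
quadratic in z: (1.1402)z²+(0.1465)z+(-0.0542)=0, √Δ=0.5182 → z ∈ {-0.2915, 0.1630}; z = -0.2915 (taking z<0)
x = 0.0316, y = -0.1506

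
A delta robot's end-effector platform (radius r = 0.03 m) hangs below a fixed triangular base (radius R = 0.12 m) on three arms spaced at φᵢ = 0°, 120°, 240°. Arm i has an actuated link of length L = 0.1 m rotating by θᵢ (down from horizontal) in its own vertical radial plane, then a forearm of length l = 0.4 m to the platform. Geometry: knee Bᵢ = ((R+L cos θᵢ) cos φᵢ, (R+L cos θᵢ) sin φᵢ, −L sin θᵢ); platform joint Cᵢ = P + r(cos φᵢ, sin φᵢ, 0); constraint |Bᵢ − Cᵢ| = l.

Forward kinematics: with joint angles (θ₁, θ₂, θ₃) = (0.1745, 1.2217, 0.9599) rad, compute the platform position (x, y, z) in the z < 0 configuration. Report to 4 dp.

(0.1333, -0.0365, -0.4119)

φ1=0.0°: virtual centre (0.1885, 0.0000, -0.0174), radius l
arm 2 at φ=120.0°: (R−r)+L cos θ2 = 0.1242;  O2 = (-0.0621, 0.1076, -0.0940)
O3 = (0.1474·cos240.0°, 0.1474·sin240.0°, -0.0819) = (-0.0737, -0.1276, -0.0819)
eliminate P² terms by subtracting sphere 1 from 2 and 3
[-0.5012 0.2151 -0.1532]·P = -0.0116;  [-0.5243 -0.2552 -0.1291]·P = -0.0074
Cramer: x(z) = 0.0189-0.2778z;  y(z) = -0.0098+0.0649z
sphere 1 gives Az²+Bz+C=0 with A=1.0814, B=0.1277, C=-0.1308;  B²−4AC=0.5823;  roots -0.4119, 0.2938;  negative root z = -0.4119
x = 0.1333, y = -0.0365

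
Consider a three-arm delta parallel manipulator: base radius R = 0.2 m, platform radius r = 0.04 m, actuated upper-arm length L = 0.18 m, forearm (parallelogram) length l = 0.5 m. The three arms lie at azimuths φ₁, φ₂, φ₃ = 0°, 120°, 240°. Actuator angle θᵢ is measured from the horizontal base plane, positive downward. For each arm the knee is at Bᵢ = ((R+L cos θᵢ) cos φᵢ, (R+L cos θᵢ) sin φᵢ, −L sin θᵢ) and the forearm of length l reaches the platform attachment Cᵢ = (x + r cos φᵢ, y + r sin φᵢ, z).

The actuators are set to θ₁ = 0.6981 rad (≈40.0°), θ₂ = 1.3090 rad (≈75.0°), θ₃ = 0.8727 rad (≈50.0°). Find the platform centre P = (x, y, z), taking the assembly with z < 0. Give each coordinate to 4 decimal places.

φ1=0.0°: virtual centre (0.2979, 0.0000, -0.1157), radius l
O2 = (0.2066·cos120.0°, 0.2066·sin120.0°, -0.1739) = (-0.1033, 0.1789, -0.1739)
O3 = (0.2757·cos240.0°, 0.2757·sin240.0°, -0.1379) = (-0.1378, -0.2388, -0.1379)
eliminate P² terms by subtracting sphere 1 from 2 and 3
[-0.8024 0.3578 -0.1163]·P = -0.0292;  [-0.8715 -0.4775 -0.0444]·P = -0.0071
Cramer: x(z) = 0.0237-0.1028z;  y(z) = -0.0284+0.0946z
quadratic in z: (1.0195)z²+(0.2824)z+(-0.1606)=0, √Δ=0.8572 → z ∈ {-0.5589, 0.2819}; z = -0.5589 (taking z<0)
x = 0.0812, y = -0.0813

(0.0812, -0.0813, -0.5589)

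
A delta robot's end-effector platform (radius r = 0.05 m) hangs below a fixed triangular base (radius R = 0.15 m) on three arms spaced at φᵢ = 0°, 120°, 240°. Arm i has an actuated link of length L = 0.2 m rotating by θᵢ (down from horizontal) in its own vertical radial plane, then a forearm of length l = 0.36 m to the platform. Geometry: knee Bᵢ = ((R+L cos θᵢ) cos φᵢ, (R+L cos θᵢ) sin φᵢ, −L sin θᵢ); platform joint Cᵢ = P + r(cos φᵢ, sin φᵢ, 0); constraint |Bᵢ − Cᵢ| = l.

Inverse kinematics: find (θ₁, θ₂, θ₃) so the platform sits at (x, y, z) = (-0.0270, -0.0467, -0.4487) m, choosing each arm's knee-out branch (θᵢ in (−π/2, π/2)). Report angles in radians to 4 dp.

θ₁ = 1.0473, θ₂ = 1.0471, θ₃ = 0.7852

φ1=0.0° → target in arm frame (-0.0270, -0.0467)
  A cos θ + B sin θ = C:  0.1270·cos θ + -0.4487·sin θ = -0.3251
  γ=atan2(-0.4487,0.1270)=-1.2950;  ψ=arccos(-0.6972)=2.3422;  θ1=γ+ψ≈1.0473
rotate P by −φ2: (-0.0269, 0.0467, -0.4487)
  A=0.1269, B=-0.4487, C=(l²−L²−A²−y'²−z²)/(2L)=-0.3251
  √(A²+B²)=0.4663;  θ2 = -1.2951+2.3422 ≈ 1.0471
rotate P by −φ3: (0.0539, 0.0000, -0.4487)
  A cos θ + B sin θ = C:  0.0461·cos θ + -0.4487·sin θ = -0.2846
  √(A²+B²)=0.4511;  θ3 = -1.4685+2.2537 ≈ 0.7852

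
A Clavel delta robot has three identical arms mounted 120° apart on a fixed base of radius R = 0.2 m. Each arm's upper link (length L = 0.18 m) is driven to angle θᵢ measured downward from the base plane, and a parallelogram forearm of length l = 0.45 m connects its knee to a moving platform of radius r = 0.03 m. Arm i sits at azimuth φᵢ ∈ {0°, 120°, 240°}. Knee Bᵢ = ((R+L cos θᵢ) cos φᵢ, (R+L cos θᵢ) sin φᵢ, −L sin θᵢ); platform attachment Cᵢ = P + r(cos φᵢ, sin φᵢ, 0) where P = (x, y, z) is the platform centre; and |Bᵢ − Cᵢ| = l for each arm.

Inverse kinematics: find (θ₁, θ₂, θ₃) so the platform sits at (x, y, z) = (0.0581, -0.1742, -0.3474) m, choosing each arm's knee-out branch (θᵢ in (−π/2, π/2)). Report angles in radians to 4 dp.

θ₁ = 0.2618, θ₂ = 1.2214, θ₃ = -0.0875

φ1=0.0° → target in arm frame (0.0581, -0.1742)
  A=0.1119, B=-0.3474, C=(l²−L²−A²−y'²−z²)/(2L)=0.0182
  γ=atan2(-0.3474,0.1119)=-1.2592;  ψ=arccos(0.0498)=1.5210;  θ1=γ+ψ≈0.2618
φ2=120.0° → target in arm frame (-0.1799, 0.0368)
  A=0.3499, B=-0.3474, C=(l²−L²−A²−y'²−z²)/(2L)=-0.2066
  √(A²+B²)=0.4931;  θ2 = -0.7818+2.0032 ≈ 1.2214
φ3=240.0° → target in arm frame (0.1218, 0.1374)
  e−x'=0.0482;  (l²−L²−(e−x')²−y'²−z²)/2L = 0.0784
  γ=atan2(-0.3474,0.0482)=-1.4330;  ψ=arccos(0.2234)=1.3455;  θ3=γ+ψ≈-0.0875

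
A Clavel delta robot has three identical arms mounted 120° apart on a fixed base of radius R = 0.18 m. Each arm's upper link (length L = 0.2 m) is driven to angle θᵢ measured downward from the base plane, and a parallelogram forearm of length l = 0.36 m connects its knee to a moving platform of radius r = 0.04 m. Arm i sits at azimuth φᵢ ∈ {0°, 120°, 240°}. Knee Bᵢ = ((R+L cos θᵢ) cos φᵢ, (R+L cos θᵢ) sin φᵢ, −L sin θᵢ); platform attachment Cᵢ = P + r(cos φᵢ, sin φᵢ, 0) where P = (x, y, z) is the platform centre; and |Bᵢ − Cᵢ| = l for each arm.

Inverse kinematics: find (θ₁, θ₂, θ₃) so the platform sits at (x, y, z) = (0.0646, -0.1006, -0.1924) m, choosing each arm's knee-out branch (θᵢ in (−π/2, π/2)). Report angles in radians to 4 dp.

rotate P by −φ1: (0.0646, -0.1006, -0.1924)
  A=0.0754, B=-0.1924, C=(l²−L²−A²−y'²−z²)/(2L)=0.0919
  γ=atan2(-0.1924,0.0754)=-1.1973;  ψ=arccos(0.4449)=1.1097;  θ1=γ+ψ≈-0.0876
arm 2 (φ=120.0°): x'=-0.1194, y'=-0.0056
  A cos θ + B sin θ = C:  0.2594·cos θ + -0.1924·sin θ = -0.0369
  γ=atan2(-0.1924,0.2594)=-0.6381;  ψ=arccos(-0.1142)=1.6852;  θ2=γ+ψ≈1.0471
rotate P by −φ3: (0.0548, 0.1062, -0.1924)
  A=0.0852, B=-0.1924, C=(l²−L²−A²−y'²−z²)/(2L)=0.0851
  θ3 = atan2(B,A) + arccos(C/0.2104) = 0.0004

θ₁ = -0.0876, θ₂ = 1.0471, θ₃ = 0.0004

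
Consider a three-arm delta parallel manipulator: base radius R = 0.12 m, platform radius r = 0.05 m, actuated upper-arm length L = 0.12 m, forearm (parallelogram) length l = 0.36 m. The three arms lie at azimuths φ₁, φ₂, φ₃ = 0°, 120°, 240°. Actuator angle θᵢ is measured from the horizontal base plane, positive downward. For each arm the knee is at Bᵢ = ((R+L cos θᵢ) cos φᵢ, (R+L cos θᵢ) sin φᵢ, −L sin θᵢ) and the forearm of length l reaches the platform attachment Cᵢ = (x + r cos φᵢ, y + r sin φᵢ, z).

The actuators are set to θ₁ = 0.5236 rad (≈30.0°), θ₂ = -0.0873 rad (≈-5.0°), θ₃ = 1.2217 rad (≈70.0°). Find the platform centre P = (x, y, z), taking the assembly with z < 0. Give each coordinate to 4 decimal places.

centre 1 = (0.1739·cos0.0°, 0.1739·sin0.0°, -0.0600) = (0.1739, 0.0000, -0.0600)
arm 2 at φ=120.0°: e+L cos θ2 = 0.1895;  centre 2 = (-0.0948, 0.1641, 0.0105)
arm 3 at φ=240.0°: e+L cos θ3 = 0.1110;  centre 3 = (-0.0555, -0.0962, -0.1128)
eliminate P² terms by subtracting sphere 1 from 2 and 3
linear system: -0.5374x+0.3283y = 0.0022−0.1409z; -0.4589x+-0.1923y = -0.0088−-0.1055z
Cramer: x(z) = 0.0097-0.0297z;  y(z) = 0.0226-0.4778z
quadratic in z: (1.2292)z²+(0.1082)z+(-0.0985)=0, √Δ=0.7044 → z ∈ {-0.3305, 0.2425}; z = -0.3305 (taking z<0)
x = 0.0195, y = 0.1805

(0.0195, 0.1805, -0.3305)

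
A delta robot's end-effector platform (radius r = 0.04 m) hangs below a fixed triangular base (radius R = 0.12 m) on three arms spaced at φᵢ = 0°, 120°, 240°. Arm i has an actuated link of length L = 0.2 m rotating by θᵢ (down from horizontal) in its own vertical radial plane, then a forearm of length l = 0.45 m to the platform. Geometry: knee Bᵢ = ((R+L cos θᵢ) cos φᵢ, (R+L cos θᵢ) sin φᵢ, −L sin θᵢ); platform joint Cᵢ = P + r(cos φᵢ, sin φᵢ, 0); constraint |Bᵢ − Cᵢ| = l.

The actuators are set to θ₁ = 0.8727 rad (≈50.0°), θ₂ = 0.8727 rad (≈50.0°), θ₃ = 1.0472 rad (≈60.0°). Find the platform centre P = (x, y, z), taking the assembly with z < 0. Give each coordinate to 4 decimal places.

(0.0238, 0.0412, -0.5615)

arm 1 at φ=0.0°: e+L cos θ1 = 0.2086;  centre 1 = (0.2086, 0.0000, -0.1532)
arm 2 at φ=120.0°: e+L cos θ2 = 0.2086;  centre 2 = (-0.1043, 0.1806, -0.1532)
centre 3 = (0.1800·cos240.0°, 0.1800·sin240.0°, -0.1732) = (-0.0900, -0.1559, -0.1732)
eliminate P² terms by subtracting sphere 1 from 2 and 3
[-0.6257 0.3612 0.0000]·P = 0.0000;  [-0.5971 -0.3118 -0.0400]·P = -0.0046
Cramer: x(z) = 0.0040-0.0352z;  y(z) = 0.0070-0.0609z
into |P−centre ₁|² = l²: 1.0049z² + 0.3200z + -0.1371 = 0;  Δ = 0.6537;  z = -0.5615 or 0.2431 → z<0 root = -0.5615
x = 0.0238, y = 0.0412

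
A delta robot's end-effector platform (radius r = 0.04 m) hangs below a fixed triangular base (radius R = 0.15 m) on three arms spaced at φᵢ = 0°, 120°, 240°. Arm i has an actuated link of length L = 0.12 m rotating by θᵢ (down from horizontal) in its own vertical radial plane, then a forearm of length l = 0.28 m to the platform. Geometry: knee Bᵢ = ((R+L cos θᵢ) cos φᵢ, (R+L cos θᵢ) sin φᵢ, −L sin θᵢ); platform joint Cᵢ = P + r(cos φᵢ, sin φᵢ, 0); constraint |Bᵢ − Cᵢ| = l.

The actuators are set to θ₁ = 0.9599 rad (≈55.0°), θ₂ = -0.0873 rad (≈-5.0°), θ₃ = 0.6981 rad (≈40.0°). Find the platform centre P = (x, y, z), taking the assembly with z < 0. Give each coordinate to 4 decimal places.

(-0.0630, 0.0589, -0.2265)

arm 1 at φ=0.0°: ρ1 = 0.1788;  centre 1 = (0.1788, 0.0000, -0.0983)
arm 2 at φ=120.0°: ρ2 = 0.2295;  centre 2 = (-0.1148, 0.1988, 0.0105)
arm 3 at φ=240.0°: ρ3 = 0.2019;  centre 3 = (-0.1010, -0.1749, -0.0771)
subtract pairs → two planes through P
plane₁₂: -0.5872x+0.3976y+0.2175z = 0.0112
Cramer: x(z) = -0.0138+0.2171z;  y(z) = 0.0076-0.2264z
quadratic in z: (1.0984)z²+(0.1095)z+(-0.0316)=0, √Δ=0.3881 → z ∈ {-0.2265, 0.1268}; z = -0.2265 (taking z<0)
x = -0.0630, y = 0.0589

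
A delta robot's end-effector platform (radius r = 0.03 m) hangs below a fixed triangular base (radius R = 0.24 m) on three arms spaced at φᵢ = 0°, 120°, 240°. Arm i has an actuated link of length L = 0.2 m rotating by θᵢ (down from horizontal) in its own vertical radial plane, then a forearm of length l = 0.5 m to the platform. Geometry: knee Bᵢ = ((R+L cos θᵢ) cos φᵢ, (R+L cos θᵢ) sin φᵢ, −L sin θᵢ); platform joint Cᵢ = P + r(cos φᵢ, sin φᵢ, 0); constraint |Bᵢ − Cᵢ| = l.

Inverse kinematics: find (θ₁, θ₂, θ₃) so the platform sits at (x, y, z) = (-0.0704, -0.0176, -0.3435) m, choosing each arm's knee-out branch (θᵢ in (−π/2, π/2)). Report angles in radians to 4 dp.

φ1=0.0° → target in arm frame (-0.0704, -0.0176)
  A cos θ + B sin θ = C:  0.2804·cos θ + -0.3435·sin θ = 0.0327
  θ1 = atan2(B,A) + arccos(C/0.4434) = 0.6108
φ2=120.0° → target in arm frame (0.0200, 0.0698)
  A cos θ + B sin θ = C:  0.1900·cos θ + -0.3435·sin θ = 0.1276
  √(A²+B²)=0.3926;  θ2 = -1.0655+1.2398 ≈ 0.1744
arm 3 (φ=240.0°): x'=0.0504, y'=-0.0522
  A=0.1596, B=-0.3435, C=(l²−L²−A²−y'²−z²)/(2L)=0.1596
  γ=atan2(-0.3435,0.1596)=-1.1359;  ψ=arccos(0.4213)=1.1359;  θ3=γ+ψ≈0.0000

θ₁ = 0.6108, θ₂ = 0.1744, θ₃ = 0.0000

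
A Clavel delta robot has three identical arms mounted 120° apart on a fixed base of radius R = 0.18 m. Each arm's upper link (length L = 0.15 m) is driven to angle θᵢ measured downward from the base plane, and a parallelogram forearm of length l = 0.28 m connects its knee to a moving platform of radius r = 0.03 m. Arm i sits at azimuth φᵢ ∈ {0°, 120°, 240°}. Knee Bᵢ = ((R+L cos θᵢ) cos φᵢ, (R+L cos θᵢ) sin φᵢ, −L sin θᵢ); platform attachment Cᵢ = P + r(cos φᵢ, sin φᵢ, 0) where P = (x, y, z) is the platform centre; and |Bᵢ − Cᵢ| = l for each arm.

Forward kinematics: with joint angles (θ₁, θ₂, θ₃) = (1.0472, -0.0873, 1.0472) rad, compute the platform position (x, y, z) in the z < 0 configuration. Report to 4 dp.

S1 = (0.2250·cos0.0°, 0.2250·sin0.0°, -0.1299) = (0.2250, 0.0000, -0.1299)
S2 = (0.2994·cos120.0°, 0.2994·sin120.0°, 0.0131) = (-0.1497, 0.2593, 0.0131)
S3 = (0.2250·cos240.0°, 0.2250·sin240.0°, -0.1299) = (-0.1125, -0.1949, -0.1299)
eliminate P² terms by subtracting sphere 1 from 2 and 3
[-0.7494 0.5186 0.2860]·P = 0.0223;  [-0.6750 -0.3897 0.0000]·P = 0.0000
det = 0.6421;  x = -0.0136+0.1736z,  y = 0.0235+-0.3006z
sphere 1 gives Az²+Bz+C=0 with A=1.1205, B=0.1629, C=-0.0041;  B²−4AC=0.0448;  roots -0.1671, 0.0217;  negative root z = -0.1671
x = -0.0426, y = 0.0737

(-0.0426, 0.0737, -0.1671)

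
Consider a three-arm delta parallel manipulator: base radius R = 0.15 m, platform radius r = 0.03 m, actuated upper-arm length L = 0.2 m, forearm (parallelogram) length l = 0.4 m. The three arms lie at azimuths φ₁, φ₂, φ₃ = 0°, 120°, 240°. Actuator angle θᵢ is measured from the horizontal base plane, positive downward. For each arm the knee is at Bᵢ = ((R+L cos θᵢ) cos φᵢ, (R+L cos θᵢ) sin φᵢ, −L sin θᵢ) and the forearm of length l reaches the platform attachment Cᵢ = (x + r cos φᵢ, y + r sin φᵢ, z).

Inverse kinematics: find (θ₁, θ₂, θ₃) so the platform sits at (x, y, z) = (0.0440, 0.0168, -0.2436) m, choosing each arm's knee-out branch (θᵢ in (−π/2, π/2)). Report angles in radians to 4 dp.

θ₁ = -0.2620, θ₂ = 0.0877, θ₃ = 0.2618

φ1=0.0° → target in arm frame (0.0440, 0.0168)
  e−x'=0.0760;  (l²−L²−(e−x')²−y'²−z²)/2L = 0.1365
  √(A²+B²)=0.2552;  θ1 = -1.2684+1.0064 ≈ -0.2620
φ2=120.0° → target in arm frame (-0.0075, -0.0465)
  A=0.1275, B=-0.2436, C=(l²−L²−A²−y'²−z²)/(2L)=0.1056
  γ=atan2(-0.2436,0.1275)=-1.0888;  ψ=arccos(0.3842)=1.1764;  θ2=γ+ψ≈0.0877
rotate P by −φ3: (-0.0365, 0.0297, -0.2436)
  e−x'=0.1565;  (l²−L²−(e−x')²−y'²−z²)/2L = 0.0882
  θ3 = atan2(B,A) + arccos(C/0.2896) = 0.2618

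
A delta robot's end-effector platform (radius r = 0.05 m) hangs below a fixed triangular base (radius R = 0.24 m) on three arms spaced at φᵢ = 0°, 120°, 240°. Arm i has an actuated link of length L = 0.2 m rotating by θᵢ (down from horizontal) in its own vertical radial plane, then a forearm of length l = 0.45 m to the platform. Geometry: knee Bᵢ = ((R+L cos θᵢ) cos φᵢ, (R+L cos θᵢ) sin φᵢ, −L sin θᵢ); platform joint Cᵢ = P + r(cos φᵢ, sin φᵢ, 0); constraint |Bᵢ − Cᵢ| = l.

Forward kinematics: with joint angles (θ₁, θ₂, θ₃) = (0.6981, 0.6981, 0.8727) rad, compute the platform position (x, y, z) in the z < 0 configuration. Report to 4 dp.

φ1=0.0°: virtual centre (0.3432, 0.0000, -0.1286), radius l
S2 = (0.3432·cos120.0°, 0.3432·sin120.0°, -0.1286) = (-0.1716, 0.2972, -0.1286)
φ3=240.0°: virtual centre (-0.1593, -0.2759, -0.1532), radius l
eliminate P² terms by subtracting sphere 1 from 2 and 3
[-1.0296 0.5945 0.0000]·P = 0.0000;  [-1.0050 -0.5517 -0.0493]·P = -0.0094
det = 1.1655;  x = 0.0048+-0.0252z,  y = 0.0083+-0.0436z
into |P−S₁|² = l²: 1.0025z² + 0.2734z + -0.0714 = 0;  Δ = 0.3610;  z = -0.4360 or 0.1633 → z<0 root = -0.4360
x = 0.0157, y = 0.0273

(0.0157, 0.0273, -0.4360)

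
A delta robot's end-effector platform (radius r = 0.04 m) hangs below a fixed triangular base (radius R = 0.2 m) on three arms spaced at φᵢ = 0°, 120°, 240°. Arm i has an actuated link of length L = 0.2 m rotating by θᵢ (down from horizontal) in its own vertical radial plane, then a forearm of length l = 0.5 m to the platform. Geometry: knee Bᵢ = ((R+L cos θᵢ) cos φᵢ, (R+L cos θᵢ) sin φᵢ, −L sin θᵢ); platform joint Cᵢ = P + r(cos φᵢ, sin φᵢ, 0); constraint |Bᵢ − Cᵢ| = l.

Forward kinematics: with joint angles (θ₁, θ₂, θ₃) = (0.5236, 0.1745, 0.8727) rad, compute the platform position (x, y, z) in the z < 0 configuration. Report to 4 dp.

(0.0048, 0.1170, -0.4584)

arm 1 at φ=0.0°: ρ1 = 0.3332;  S1 = (0.3332, 0.0000, -0.1000)
arm 2 at φ=120.0°: ρ2 = 0.3570;  S2 = (-0.1785, 0.3091, -0.0347)
arm 3 at φ=240.0°: ρ3 = 0.2886;  S3 = (-0.1443, -0.2499, -0.1532)
eliminate P² terms by subtracting sphere 1 from 2 and 3
[-1.0234 0.6183 0.1306]·P = 0.0076;  [-0.9550 -0.4998 -0.1064]·P = -0.0143
Cramer: x(z) = 0.0046-0.0005z;  y(z) = 0.0199-0.2120z
quadratic in z: (1.0449)z²+(0.1919)z+(-0.1316)=0, √Δ=0.7661 → z ∈ {-0.4584, 0.2747}; z = -0.4584 (taking z<0)
x = 0.0048, y = 0.1170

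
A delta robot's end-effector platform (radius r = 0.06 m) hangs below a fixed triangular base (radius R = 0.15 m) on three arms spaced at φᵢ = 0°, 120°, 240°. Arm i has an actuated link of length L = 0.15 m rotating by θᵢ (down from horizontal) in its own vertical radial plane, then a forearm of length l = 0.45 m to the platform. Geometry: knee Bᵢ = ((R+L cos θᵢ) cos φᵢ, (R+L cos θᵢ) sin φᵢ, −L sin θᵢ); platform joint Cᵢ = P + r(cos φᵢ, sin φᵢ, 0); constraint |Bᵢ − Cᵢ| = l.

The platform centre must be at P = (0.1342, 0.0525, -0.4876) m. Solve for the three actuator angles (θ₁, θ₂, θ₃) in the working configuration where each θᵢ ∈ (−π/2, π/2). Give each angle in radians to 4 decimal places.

arm 1 (φ=0.0°): x'=0.1342, y'=0.0525
  e−x'=-0.0442;  (l²−L²−(e−x')²−y'²−z²)/2L = -0.2082
  √(A²+B²)=0.4896;  θ1 = -1.6612+2.0101 ≈ 0.3489
rotate P by −φ2: (-0.0216, -0.1425, -0.4876)
  A cos θ + B sin θ = C:  0.1116·cos θ + -0.4876·sin θ = -0.3017
  γ=atan2(-0.4876,0.1116)=-1.3457;  ψ=arccos(-0.6032)=2.2183;  θ2=γ+ψ≈0.8725
arm 3 (φ=240.0°): x'=-0.1126, y'=0.0900
  A=0.2026, B=-0.4876, C=(l²−L²−A²−y'²−z²)/(2L)=-0.3563
  √(A²+B²)=0.5280;  θ3 = -1.1771+2.3114 ≈ 1.1344

θ₁ = 0.3489, θ₂ = 0.8725, θ₃ = 1.1344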